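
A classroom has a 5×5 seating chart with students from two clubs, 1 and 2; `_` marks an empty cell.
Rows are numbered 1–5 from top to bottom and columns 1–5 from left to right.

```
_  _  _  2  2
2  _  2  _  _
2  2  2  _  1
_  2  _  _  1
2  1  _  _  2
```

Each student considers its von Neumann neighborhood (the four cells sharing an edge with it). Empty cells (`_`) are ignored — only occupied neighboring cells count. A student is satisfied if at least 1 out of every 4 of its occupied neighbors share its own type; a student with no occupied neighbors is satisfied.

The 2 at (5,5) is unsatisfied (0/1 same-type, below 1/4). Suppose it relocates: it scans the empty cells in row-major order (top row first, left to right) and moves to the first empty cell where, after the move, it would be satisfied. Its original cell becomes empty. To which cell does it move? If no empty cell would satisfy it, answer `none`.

(1,1)

Vacating (5,5). Empty cells in order:
  (1,1): 1/1 same-type → satisfied — stop here.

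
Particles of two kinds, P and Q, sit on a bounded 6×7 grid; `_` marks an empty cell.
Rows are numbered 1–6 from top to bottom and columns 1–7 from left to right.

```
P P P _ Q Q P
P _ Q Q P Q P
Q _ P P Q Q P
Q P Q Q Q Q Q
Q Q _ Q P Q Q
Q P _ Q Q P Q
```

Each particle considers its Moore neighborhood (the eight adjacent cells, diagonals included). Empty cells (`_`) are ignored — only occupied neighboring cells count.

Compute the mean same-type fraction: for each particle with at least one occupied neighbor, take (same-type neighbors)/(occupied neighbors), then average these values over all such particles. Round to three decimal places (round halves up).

(1,1)P 2/2
(1,2)P 3/4
(1,3)P 1/3
(1,5)Q 3/4
(1,6)Q 2/5
(1,7)P 1/3
(2,1)P 2/3
(2,3)Q 1/5
(2,4)Q 3/7
(2,5)P 1/7
(2,6)Q 4/8
(2,7)P 2/5
(3,1)Q 1/3
(3,3)P 2/6
(3,4)P 2/8
(3,5)Q 6/8
(3,6)Q 5/8
(3,7)P 1/5
(4,1)Q 3/4
(4,2)P 1/6
(4,3)Q 3/6
(4,4)Q 4/7
(4,5)Q 6/8
(4,6)Q 6/8
(4,7)Q 4/5
(5,1)Q 3/5
(5,2)Q 4/6
(5,4)Q 5/6
(5,5)P 1/8
(5,6)Q 6/8
(5,7)Q 4/5
(6,1)Q 2/3
(6,2)P 0/3
(6,4)Q 2/3
(6,5)Q 3/5
(6,6)P 1/5
(6,7)Q 2/3
Sum over 37 particles: 2/2 + 3/4 + 1/3 + 3/4 + 2/5 + 1/3 + 2/3 + 1/5 + 3/7 + 1/7 + 4/8 + 2/5 + 1/3 + 2/6 + 2/8 + 6/8 + 5/8 + 1/5 + 3/4 + 1/6 + 3/6 + 4/7 + 6/8 + 6/8 + 4/5 + 3/5 + 4/6 + 5/6 + 1/8 + 6/8 + 4/5 + 2/3 + 0/3 + 2/3 + 3/5 + 1/5 + 2/3 = 8089/420; mean = 8089/420 ÷ 37 = 8089/15540 = 0.520527… → 0.521.

0.521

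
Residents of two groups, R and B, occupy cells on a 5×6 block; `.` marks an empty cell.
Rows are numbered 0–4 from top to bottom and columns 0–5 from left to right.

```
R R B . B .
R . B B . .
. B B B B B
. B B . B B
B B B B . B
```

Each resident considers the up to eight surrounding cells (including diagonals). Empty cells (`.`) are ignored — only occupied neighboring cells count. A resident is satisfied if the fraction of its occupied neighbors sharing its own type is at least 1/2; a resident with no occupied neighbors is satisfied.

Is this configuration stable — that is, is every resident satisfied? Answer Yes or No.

Yes

(0,0)R 2/2 ok
(0,1)R 2/4 ok
(0,2)B 2/3 ok
(0,4)B 1/1 ok
(1,0)R 2/3 ok
(1,2)B 5/6 ok
(1,3)B 6/6 ok
(2,1)B 4/5 ok
(2,2)B 6/6 ok
(2,3)B 6/6 ok
(2,4)B 5/5 ok
(2,5)B 3/3 ok
(3,1)B 6/6 ok
(3,2)B 7/7 ok
(3,4)B 6/6 ok
(3,5)B 4/4 ok
(4,0)B 2/2 ok
(4,1)B 4/4 ok
(4,2)B 4/4 ok
(4,3)B 3/3 ok
(4,5)B 2/2 ok
All meet the threshold, so the configuration is stable.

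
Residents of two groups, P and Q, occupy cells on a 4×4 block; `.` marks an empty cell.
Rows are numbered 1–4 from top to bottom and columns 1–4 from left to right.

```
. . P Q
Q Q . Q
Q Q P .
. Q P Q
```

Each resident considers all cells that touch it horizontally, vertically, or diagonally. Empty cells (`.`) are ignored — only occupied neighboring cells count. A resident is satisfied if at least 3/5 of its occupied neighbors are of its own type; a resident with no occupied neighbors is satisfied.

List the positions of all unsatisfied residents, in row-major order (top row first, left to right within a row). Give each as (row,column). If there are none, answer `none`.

Row 1: (1,3)P 0/3 unhappy · (1,4)Q 1/2 unhappy
Row 2: (2,1)Q 3/3 ok · (2,2)Q 3/5 ok · (2,4)Q 1/3 unhappy
Row 3: (3,1)Q 4/4 ok · (3,2)Q 4/6 ok · (3,3)P 1/6 unhappy
Row 4: (4,2)Q 2/4 unhappy · (4,3)P 1/4 unhappy · (4,4)Q 0/2 unhappy

(1,3), (1,4), (2,4), (3,3), (4,2), (4,3), (4,4)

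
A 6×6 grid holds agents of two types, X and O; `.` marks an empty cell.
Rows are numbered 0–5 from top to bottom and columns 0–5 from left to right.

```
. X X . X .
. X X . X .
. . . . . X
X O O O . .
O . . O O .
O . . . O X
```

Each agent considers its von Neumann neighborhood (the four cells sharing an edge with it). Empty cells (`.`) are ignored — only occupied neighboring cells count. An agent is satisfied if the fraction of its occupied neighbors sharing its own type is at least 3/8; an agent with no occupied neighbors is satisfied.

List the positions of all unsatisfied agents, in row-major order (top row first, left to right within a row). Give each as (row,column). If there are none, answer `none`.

(0,1)X 2/2 satisfied
(0,2)X 2/2 satisfied
(0,4)X 1/1 satisfied
(1,1)X 2/2 satisfied
(1,2)X 2/2 satisfied
(1,4)X 1/1 satisfied
(2,5)X 0/0 satisfied
(3,0)X 0/2 not
(3,1)O 1/2 satisfied
(3,2)O 2/2 satisfied
(3,3)O 2/2 satisfied
(4,0)O 1/2 satisfied
(4,3)O 2/2 satisfied
(4,4)O 2/2 satisfied
(5,0)O 1/1 satisfied
(5,4)O 1/2 satisfied
(5,5)X 0/1 not

(3,0), (5,5)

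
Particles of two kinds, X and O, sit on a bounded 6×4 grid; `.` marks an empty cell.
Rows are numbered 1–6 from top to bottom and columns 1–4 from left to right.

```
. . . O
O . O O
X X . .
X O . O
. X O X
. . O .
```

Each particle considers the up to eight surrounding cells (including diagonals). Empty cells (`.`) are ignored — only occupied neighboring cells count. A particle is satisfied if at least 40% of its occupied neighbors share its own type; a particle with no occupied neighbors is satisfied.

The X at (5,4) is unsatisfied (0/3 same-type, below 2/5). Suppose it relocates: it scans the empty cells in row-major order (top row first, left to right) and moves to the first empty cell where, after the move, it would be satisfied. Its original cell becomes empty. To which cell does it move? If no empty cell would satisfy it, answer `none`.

Vacating (5,4). Empty cells in order:
  (1,1): 0/1 same-type → still unsatisfied.
  (1,2): 0/2 same-type → still unsatisfied.
  (1,3): 0/3 same-type → still unsatisfied.
  (2,2): 2/4 same-type → satisfied — stop here.

(2,2)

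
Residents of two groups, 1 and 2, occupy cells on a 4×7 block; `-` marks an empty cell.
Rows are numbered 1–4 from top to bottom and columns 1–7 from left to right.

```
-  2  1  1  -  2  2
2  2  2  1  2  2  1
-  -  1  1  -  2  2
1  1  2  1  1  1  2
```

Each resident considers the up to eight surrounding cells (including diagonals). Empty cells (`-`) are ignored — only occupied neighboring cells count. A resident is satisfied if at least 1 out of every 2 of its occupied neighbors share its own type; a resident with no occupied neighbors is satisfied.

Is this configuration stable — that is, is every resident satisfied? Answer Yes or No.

No

(1,2)2 3/4 ok
(1,3)1 2/5 unhappy
(1,4)1 2/4 ok
(1,6)2 3/4 ok
(1,7)2 2/3 ok
(2,1)2 2/2 ok
(2,2)2 3/5 ok
(2,3)2 2/7 unhappy
(2,4)1 4/6 ok
(2,5)2 3/6 ok
(2,6)2 5/6 ok
(2,7)1 0/5 unhappy
(3,3)1 4/7 ok
(3,4)1 4/7 ok
(3,6)2 4/7 ok
(3,7)2 3/5 ok
(4,1)1 1/1 ok
(4,2)1 2/3 ok
(4,3)2 0/4 unhappy
(4,4)1 3/4 ok
(4,5)1 3/4 ok
(4,6)1 1/4 unhappy
(4,7)2 2/3 ok
For instance (1,3) has only 2/5 same-type neighbors, below 1/2.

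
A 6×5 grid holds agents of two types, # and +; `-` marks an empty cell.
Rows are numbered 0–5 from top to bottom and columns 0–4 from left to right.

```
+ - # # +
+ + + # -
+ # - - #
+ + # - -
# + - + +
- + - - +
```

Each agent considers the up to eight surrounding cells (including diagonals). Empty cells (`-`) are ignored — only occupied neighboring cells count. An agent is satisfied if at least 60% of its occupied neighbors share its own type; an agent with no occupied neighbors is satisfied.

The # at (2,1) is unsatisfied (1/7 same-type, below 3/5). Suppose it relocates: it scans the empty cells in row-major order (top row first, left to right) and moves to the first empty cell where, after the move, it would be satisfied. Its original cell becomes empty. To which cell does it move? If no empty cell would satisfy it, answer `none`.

(1,4)

Vacating (2,1). Empty cells in order:
  (0,1): 1/5 same-type → still unsatisfied.
  (1,4): 3/4 same-type → satisfied — stop here.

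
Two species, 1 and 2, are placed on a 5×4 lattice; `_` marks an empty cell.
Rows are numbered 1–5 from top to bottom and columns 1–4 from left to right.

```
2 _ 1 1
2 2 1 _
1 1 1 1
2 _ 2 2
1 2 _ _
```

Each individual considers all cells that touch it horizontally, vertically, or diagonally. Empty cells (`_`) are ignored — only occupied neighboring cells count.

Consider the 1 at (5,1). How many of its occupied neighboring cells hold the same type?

0

Occupied neighbors of (5,1): (4,1)=2, (5,2)=2.
Same type (1): 0 of 2.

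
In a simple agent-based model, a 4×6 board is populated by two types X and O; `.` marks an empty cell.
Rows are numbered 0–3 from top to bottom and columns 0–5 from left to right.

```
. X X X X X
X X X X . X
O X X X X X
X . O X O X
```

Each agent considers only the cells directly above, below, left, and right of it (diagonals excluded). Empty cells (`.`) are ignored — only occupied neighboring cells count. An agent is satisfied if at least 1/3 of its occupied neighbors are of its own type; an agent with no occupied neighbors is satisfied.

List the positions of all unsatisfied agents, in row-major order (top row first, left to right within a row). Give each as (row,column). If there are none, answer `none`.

Row 0: (0,1)X 2/2 satisfied · (0,2)X 3/3 satisfied · (0,3)X 3/3 satisfied · (0,4)X 2/2 satisfied · (0,5)X 2/2 satisfied
Row 1: (1,0)X 1/2 satisfied · (1,1)X 4/4 satisfied · (1,2)X 4/4 satisfied · (1,3)X 3/3 satisfied · (1,5)X 2/2 satisfied
Row 2: (2,0)O 0/3 not · (2,1)X 2/3 satisfied · (2,2)X 3/4 satisfied · (2,3)X 4/4 satisfied · (2,4)X 2/3 satisfied · (2,5)X 3/3 satisfied
Row 3: (3,0)X 0/1 not · (3,2)O 0/2 not · (3,3)X 1/3 satisfied · (3,4)O 0/3 not · (3,5)X 1/2 satisfied

(2,0), (3,0), (3,2), (3,4)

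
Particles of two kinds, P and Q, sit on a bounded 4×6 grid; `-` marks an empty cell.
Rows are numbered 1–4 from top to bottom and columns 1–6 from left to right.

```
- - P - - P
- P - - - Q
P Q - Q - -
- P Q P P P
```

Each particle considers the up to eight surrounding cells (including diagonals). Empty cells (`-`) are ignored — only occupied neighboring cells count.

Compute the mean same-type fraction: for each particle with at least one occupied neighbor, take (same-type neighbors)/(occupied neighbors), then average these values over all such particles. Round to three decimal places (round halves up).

Row 1: (1,3)P 1/1 · (1,6)P 0/1
Row 2: (2,2)P 2/3 · (2,6)Q 0/1
Row 3: (3,1)P 2/3 · (3,2)Q 1/4 · (3,4)Q 1/3
Row 4: (4,2)P 1/3 · (4,3)Q 2/4 · (4,4)P 1/3 · (4,5)P 2/3 · (4,6)P 1/1
Sum over 12 particles: 1/1 + 0/1 + 2/3 + 0/1 + 2/3 + 1/4 + 1/3 + 1/3 + 2/4 + 1/3 + 2/3 + 1/1 = 23/4; mean = 23/4 ÷ 12 = 23/48 = 0.479166… → 0.479.

0.479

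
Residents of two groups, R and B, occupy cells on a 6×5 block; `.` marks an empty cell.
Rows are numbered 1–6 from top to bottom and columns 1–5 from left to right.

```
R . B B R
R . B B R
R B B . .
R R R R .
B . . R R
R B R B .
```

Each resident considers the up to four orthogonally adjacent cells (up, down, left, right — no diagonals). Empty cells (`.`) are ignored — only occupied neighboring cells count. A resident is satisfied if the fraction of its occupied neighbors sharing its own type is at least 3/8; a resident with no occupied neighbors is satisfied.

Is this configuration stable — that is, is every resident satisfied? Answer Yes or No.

(1,1)R 1/1 ok
(1,3)B 2/2 ok
(1,4)B 2/3 ok
(1,5)R 1/2 ok
(2,1)R 2/2 ok
(2,3)B 3/3 ok
(2,4)B 2/3 ok
(2,5)R 1/2 ok
(3,1)R 2/3 ok
(3,2)B 1/3 unhappy
(3,3)B 2/3 ok
(4,1)R 2/3 ok
(4,2)R 2/3 ok
(4,3)R 2/3 ok
(4,4)R 2/2 ok
(5,1)B 0/2 unhappy
(5,4)R 2/3 ok
(5,5)R 1/1 ok
(6,1)R 0/2 unhappy
(6,2)B 0/2 unhappy
(6,3)R 0/2 unhappy
(6,4)B 0/2 unhappy
For instance (3,2) has only 1/3 same-type neighbors, below 3/8.

No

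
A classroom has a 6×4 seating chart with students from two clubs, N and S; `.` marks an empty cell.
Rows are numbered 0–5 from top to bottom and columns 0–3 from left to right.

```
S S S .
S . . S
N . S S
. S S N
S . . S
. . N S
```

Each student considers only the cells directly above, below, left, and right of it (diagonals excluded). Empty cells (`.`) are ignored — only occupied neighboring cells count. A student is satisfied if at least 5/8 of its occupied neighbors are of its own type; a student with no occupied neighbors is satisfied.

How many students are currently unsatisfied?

6

(0,0)S 2/2 ✓
(0,1)S 2/2 ✓
(0,2)S 1/1 ✓
(1,0)S 1/2 ✗
(1,3)S 1/1 ✓
(2,0)N 0/1 ✗
(2,2)S 2/2 ✓
(2,3)S 2/3 ✓
(3,1)S 1/1 ✓
(3,2)S 2/3 ✓
(3,3)N 0/3 ✗
(4,0)S 0/0 ✓
(4,3)S 1/2 ✗
(5,2)N 0/1 ✗
(5,3)S 1/2 ✗
Unsatisfied: (1,0), (2,0), (3,3), (4,3), (5,2), (5,3) — 6 in total.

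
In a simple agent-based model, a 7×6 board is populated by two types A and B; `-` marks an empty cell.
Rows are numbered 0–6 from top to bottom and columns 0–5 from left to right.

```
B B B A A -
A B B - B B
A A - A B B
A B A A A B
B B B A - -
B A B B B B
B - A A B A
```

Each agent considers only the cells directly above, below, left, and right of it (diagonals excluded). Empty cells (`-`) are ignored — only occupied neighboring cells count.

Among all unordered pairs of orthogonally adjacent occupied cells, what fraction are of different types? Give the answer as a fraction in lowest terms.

Scan each occupied cell's neighbors to the right and below so each pair is counted once.
From row 0: 3 unlike of 8 pairs (running 3/8).
From row 1: 2 unlike of 7 pairs (running 5/15).
From row 2: 3 unlike of 8 pairs (running 8/23).
From row 3: 5 unlike of 9 pairs (running 13/32).
From row 4: 3 unlike of 7 pairs (running 16/39).
From row 5: 5 unlike of 10 pairs (running 21/49).
From row 6: 2 unlike of 3 pairs (running 23/52).
Total adjacent occupied pairs: 52; unlike-type pairs: 23.
23/52 is already in lowest terms.

23/52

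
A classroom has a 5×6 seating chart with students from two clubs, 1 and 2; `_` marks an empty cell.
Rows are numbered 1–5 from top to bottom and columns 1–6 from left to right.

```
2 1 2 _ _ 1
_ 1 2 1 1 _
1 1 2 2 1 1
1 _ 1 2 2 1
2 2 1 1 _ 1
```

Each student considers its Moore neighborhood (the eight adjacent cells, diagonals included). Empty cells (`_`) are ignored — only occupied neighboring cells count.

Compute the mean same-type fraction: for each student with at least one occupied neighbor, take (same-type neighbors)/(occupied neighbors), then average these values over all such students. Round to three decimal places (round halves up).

(1,1)2 0/2
(1,2)1 1/4
(1,3)2 1/4
(1,6)1 1/1
(2,2)1 3/7
(2,3)2 3/7
(2,4)1 2/6
(2,5)1 4/5
(3,1)1 3/3
(3,2)1 4/6
(3,3)2 3/7
(3,4)2 4/8
(3,5)1 4/7
(3,6)1 3/4
(4,1)1 2/4
(4,3)1 3/7
(4,4)2 3/7
(4,5)2 2/7
(4,6)1 3/4
(5,1)2 1/2
(5,2)2 1/4
(5,3)1 2/4
(5,4)1 2/4
(5,6)1 1/2
Sum over 24 students: 0/2 + 1/4 + 1/4 + 1/1 + 3/7 + 3/7 + 2/6 + 4/5 + 3/3 + 4/6 + 3/7 + 4/8 + 4/7 + 3/4 + 2/4 + 3/7 + 3/7 + 2/7 + 3/4 + 1/2 + 1/4 + 2/4 + 2/4 + 1/2 = 241/20; mean = 241/20 ÷ 24 = 241/480 = 0.502083… → 0.502.

0.502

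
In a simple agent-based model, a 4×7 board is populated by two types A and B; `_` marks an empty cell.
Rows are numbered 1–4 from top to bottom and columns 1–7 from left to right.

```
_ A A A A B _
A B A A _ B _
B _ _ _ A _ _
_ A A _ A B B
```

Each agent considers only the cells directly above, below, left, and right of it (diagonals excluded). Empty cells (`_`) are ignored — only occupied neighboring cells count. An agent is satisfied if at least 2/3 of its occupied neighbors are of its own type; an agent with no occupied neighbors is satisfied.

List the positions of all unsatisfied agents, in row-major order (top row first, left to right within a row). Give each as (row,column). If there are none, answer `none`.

(1,2), (1,5), (1,6), (2,1), (2,2), (3,1), (4,5), (4,6)

Row 1: (1,2)A 1/2 unhappy · (1,3)A 3/3 ok · (1,4)A 3/3 ok · (1,5)A 1/2 unhappy · (1,6)B 1/2 unhappy
Row 2: (2,1)A 0/2 unhappy · (2,2)B 0/3 unhappy · (2,3)A 2/3 ok · (2,4)A 2/2 ok · (2,6)B 1/1 ok
Row 3: (3,1)B 0/1 unhappy · (3,5)A 1/1 ok
Row 4: (4,2)A 1/1 ok · (4,3)A 1/1 ok · (4,5)A 1/2 unhappy · (4,6)B 1/2 unhappy · (4,7)B 1/1 ok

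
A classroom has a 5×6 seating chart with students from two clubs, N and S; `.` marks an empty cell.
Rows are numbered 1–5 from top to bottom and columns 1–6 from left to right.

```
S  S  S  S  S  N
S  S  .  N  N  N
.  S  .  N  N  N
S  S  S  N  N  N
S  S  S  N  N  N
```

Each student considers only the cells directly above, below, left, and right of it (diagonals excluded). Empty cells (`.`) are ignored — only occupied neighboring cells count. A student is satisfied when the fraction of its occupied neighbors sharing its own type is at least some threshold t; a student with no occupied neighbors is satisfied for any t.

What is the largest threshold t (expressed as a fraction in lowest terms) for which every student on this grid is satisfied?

1/3

(1,1)S 2/2
(1,2)S 3/3
(1,3)S 2/2
(1,4)S 2/3
(1,5)S 1/3
(1,6)N 1/2
(2,1)S 2/2
(2,2)S 3/3
(2,4)N 2/3
(2,5)N 3/4
(2,6)N 3/3
(3,2)S 2/2
(3,4)N 3/3
(3,5)N 4/4
(3,6)N 3/3
(4,1)S 2/2
(4,2)S 4/4
(4,3)S 2/3
(4,4)N 3/4
(4,5)N 4/4
(4,6)N 3/3
(5,1)S 2/2
(5,2)S 3/3
(5,3)S 2/3
(5,4)N 2/3
(5,5)N 3/3
(5,6)N 2/2
The smallest same-type fraction is 1/3 at (1,5), which reduces to 1/3. Any threshold above that leaves this student unsatisfied.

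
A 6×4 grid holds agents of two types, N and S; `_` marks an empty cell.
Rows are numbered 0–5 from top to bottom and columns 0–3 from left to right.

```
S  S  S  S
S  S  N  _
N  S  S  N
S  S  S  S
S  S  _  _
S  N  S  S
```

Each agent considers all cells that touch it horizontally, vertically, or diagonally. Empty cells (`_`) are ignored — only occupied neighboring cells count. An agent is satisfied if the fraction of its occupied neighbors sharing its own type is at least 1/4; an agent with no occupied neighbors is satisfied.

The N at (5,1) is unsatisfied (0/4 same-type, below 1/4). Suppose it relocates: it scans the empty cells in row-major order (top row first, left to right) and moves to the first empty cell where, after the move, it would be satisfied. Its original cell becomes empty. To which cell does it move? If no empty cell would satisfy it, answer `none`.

Vacating (5,1). Empty cells in order:
  (1,3): 2/5 same-type → satisfied — stop here.

(1,3)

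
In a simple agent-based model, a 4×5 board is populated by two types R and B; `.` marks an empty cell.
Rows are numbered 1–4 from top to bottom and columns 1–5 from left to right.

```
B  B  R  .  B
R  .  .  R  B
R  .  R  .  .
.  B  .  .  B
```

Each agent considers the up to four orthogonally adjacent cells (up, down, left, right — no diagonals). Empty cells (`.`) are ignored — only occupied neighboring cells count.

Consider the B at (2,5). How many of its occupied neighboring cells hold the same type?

1

Occupied neighbors of (2,5): (1,5)=B, (2,4)=R.
Same type (B): 1 of 2.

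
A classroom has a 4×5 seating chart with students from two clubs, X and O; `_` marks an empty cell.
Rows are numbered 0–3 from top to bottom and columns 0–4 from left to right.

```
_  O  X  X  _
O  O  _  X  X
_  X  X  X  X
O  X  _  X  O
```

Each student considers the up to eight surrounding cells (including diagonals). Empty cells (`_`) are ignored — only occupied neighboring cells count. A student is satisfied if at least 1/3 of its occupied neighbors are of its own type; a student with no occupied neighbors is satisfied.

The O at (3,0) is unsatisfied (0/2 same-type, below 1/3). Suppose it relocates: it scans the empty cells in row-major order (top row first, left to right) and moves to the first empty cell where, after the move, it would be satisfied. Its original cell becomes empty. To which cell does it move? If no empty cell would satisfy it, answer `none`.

(0,0)

Vacating (3,0). Empty cells in order:
  (0,0): 3/3 same-type → satisfied — stop here.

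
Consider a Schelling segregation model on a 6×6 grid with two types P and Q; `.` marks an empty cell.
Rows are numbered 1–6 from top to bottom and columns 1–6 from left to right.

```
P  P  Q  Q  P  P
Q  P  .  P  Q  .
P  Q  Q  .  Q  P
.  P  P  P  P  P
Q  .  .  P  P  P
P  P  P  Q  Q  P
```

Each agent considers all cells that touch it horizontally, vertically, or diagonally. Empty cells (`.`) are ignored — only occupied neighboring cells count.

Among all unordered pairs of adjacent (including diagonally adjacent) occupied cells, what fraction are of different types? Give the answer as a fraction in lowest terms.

Scan each occupied cell's neighbors to the right and below (and the two forward diagonals) so each pair is counted once.
Row 1: P(1,1)–P(1,2)= P(1,1)–Q(2,1)≠ P(1,1)–P(2,2)= P(1,2)–Q(1,3)≠ P(1,2)–P(2,2)= P(1,2)–Q(2,1)≠ Q(1,3)–Q(1,4)= Q(1,3)–P(2,4)≠ Q(1,3)–P(2,2)≠ Q(1,4)–P(1,5)≠ Q(1,4)–P(2,4)≠ Q(1,4)–Q(2,5)= P(1,5)–P(1,6)= P(1,5)–Q(2,5)≠ P(1,5)–P(2,4)= P(1,6)–Q(2,5)≠  → 9/16 unlike.
Row 2: Q(2,1)–P(2,2)≠ Q(2,1)–P(3,1)≠ Q(2,1)–Q(3,2)= P(2,2)–Q(3,2)≠ P(2,2)–Q(3,3)≠ P(2,2)–P(3,1)= P(2,4)–Q(2,5)≠ P(2,4)–Q(3,5)≠ P(2,4)–Q(3,3)≠ Q(2,5)–Q(3,5)= Q(2,5)–P(3,6)≠  → 8/11 unlike.
Row 3: P(3,1)–Q(3,2)≠ P(3,1)–P(4,2)= Q(3,2)–Q(3,3)= Q(3,2)–P(4,2)≠ Q(3,2)–P(4,3)≠ Q(3,3)–P(4,3)≠ Q(3,3)–P(4,4)≠ Q(3,3)–P(4,2)≠ Q(3,5)–P(3,6)≠ Q(3,5)–P(4,5)≠ Q(3,5)–P(4,6)≠ Q(3,5)–P(4,4)≠ P(3,6)–P(4,6)= P(3,6)–P(4,5)=  → 10/14 unlike.
Row 4: P(4,2)–P(4,3)= P(4,2)–Q(5,1)≠ P(4,3)–P(4,4)= P(4,3)–P(5,4)= P(4,4)–P(4,5)= P(4,4)–P(5,4)= P(4,4)–P(5,5)= P(4,5)–P(4,6)= P(4,5)–P(5,5)= P(4,5)–P(5,6)= P(4,5)–P(5,4)= P(4,6)–P(5,6)= P(4,6)–P(5,5)=  → 1/13 unlike.
Row 5: Q(5,1)–P(6,1)≠ Q(5,1)–P(6,2)≠ P(5,4)–P(5,5)= P(5,4)–Q(6,4)≠ P(5,4)–Q(6,5)≠ P(5,4)–P(6,3)= P(5,5)–P(5,6)= P(5,5)–Q(6,5)≠ P(5,5)–P(6,6)= P(5,5)–Q(6,4)≠ P(5,6)–P(6,6)= P(5,6)–Q(6,5)≠  → 7/12 unlike.
Row 6: P(6,1)–P(6,2)= P(6,2)–P(6,3)= P(6,3)–Q(6,4)≠ Q(6,4)–Q(6,5)= Q(6,5)–P(6,6)≠  → 2/5 unlike.
Total adjacent occupied pairs: 71; unlike-type pairs: 37.
37/71 is already in lowest terms.

37/71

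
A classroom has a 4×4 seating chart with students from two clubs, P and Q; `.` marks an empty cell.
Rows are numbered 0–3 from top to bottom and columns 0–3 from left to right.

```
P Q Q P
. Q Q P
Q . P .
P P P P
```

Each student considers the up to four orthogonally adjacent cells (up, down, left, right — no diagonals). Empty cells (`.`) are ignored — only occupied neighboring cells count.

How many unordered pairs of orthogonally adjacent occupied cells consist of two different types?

5

Scan each occupied cell's neighbors to the right and below so each pair is counted once.
Row 0: P(0,0)–Q(0,1)≠ Q(0,1)–Q(0,2)= Q(0,1)–Q(1,1)= Q(0,2)–P(0,3)≠ Q(0,2)–Q(1,2)= P(0,3)–P(1,3)=  → 2/6 unlike.
Row 1: Q(1,1)–Q(1,2)= Q(1,2)–P(1,3)≠ Q(1,2)–P(2,2)≠  → 2/3 unlike.
Row 2: Q(2,0)–P(3,0)≠ P(2,2)–P(3,2)=  → 1/2 unlike.
Row 3: P(3,0)–P(3,1)= P(3,1)–P(3,2)= P(3,2)–P(3,3)=  → 0/3 unlike.
Total adjacent occupied pairs: 14; unlike-type pairs: 5.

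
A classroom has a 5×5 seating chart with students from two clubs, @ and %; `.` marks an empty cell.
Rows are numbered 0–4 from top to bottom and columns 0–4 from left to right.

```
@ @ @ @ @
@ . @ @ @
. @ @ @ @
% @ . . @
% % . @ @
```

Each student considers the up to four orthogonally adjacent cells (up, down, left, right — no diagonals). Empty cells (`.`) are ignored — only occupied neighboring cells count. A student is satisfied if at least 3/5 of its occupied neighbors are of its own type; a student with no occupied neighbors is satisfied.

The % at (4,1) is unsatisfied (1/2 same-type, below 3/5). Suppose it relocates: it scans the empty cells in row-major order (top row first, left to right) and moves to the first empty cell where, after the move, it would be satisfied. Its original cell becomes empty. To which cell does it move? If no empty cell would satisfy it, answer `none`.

none

Vacating (4,1). Empty cells in order:
  (1,1): 0/4 same-type → still unsatisfied.
  (2,0): 1/3 same-type → still unsatisfied.
  (3,2): 0/2 same-type → still unsatisfied.
  (3,3): 0/3 same-type → still unsatisfied.
  (4,2): 0/1 same-type → still unsatisfied.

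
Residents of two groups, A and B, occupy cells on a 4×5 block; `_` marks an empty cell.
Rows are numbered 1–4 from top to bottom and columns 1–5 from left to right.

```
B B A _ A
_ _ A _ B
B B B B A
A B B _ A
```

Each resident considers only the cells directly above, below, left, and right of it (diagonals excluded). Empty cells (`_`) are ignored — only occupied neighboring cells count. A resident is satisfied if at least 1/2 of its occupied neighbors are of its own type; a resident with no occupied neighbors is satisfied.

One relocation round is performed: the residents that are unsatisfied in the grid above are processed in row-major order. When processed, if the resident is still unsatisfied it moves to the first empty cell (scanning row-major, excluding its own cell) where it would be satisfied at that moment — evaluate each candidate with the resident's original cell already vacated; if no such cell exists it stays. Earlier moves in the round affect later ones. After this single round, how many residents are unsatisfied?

0

Initially unsatisfied (in order): (1,5), (2,5), (3,5), (4,1).
  (1,5) → (1,4).
  (2,5) → (2,1).
  (3,5): now satisfied by earlier moves; stays.
  (4,1) → (1,5).
Resulting grid:
B B A A A
B _ A _ _
B B B B A
_ B B _ A
All satisfied now.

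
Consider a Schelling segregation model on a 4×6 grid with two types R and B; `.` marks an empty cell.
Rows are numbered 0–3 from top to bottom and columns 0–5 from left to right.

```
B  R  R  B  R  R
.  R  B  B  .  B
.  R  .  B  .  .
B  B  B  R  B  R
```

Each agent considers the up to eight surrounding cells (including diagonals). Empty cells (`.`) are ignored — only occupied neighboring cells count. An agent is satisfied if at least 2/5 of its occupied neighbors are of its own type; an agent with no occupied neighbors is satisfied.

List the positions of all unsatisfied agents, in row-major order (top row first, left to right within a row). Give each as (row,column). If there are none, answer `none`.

Row 0: (0,0)B 0/2 unhappy · (0,1)R 2/4 ok · (0,2)R 2/5 ok · (0,3)B 2/4 ok · (0,4)R 1/4 unhappy · (0,5)R 1/2 ok
Row 1: (1,1)R 3/5 ok · (1,2)B 3/7 ok · (1,3)B 3/5 ok · (1,5)B 0/2 unhappy
Row 2: (2,1)R 1/5 unhappy · (2,3)B 4/5 ok
Row 3: (3,0)B 1/2 ok · (3,1)B 2/3 ok · (3,2)B 2/4 ok · (3,3)R 0/3 unhappy · (3,4)B 1/3 unhappy · (3,5)R 0/1 unhappy

(0,0), (0,4), (1,5), (2,1), (3,3), (3,4), (3,5)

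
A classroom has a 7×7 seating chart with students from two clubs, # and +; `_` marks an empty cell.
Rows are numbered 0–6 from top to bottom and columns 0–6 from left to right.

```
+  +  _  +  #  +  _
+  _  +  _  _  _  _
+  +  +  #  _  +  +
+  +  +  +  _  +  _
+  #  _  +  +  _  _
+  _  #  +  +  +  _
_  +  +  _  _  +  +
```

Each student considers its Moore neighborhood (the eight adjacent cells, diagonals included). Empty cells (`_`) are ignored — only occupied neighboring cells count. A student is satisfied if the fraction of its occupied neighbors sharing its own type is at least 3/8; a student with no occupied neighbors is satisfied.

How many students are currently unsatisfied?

5

Row 0: (0,0)+ 2/2 ✓ · (0,1)+ 3/3 ✓ · (0,3)+ 1/2 ✓ · (0,4)# 0/2 ✗ · (0,5)+ 0/1 ✗
Row 1: (1,0)+ 4/4 ✓ · (1,2)+ 4/5 ✓
Row 2: (2,0)+ 4/4 ✓ · (2,1)+ 7/7 ✓ · (2,2)+ 5/6 ✓ · (2,3)# 0/4 ✗ · (2,5)+ 2/2 ✓ · (2,6)+ 2/2 ✓
Row 3: (3,0)+ 4/5 ✓ · (3,1)+ 6/7 ✓ · (3,2)+ 5/7 ✓ · (3,3)+ 4/5 ✓ · (3,5)+ 3/3 ✓
Row 4: (4,0)+ 3/4 ✓ · (4,1)# 1/6 ✗ · (4,3)+ 5/6 ✓ · (4,4)+ 6/6 ✓
Row 5: (5,0)+ 2/3 ✓ · (5,2)# 1/5 ✗ · (5,3)+ 4/5 ✓ · (5,4)+ 5/5 ✓ · (5,5)+ 4/4 ✓
Row 6: (6,1)+ 2/3 ✓ · (6,2)+ 2/3 ✓ · (6,5)+ 3/3 ✓ · (6,6)+ 2/2 ✓
Unsatisfied: (0,4), (0,5), (2,3), (4,1), (5,2) — 5 in total.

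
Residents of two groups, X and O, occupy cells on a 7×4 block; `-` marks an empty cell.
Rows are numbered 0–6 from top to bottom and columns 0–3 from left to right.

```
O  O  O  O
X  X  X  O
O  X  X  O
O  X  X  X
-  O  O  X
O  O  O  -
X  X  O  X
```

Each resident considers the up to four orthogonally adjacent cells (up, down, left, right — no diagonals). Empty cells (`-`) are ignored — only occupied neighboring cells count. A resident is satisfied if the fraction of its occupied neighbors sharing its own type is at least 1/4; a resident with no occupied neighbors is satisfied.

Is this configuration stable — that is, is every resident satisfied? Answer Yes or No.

Row 0: (0,0)O 1/2 satisfied · (0,1)O 2/3 satisfied · (0,2)O 2/3 satisfied · (0,3)O 2/2 satisfied
Row 1: (1,0)X 1/3 satisfied · (1,1)X 3/4 satisfied · (1,2)X 2/4 satisfied · (1,3)O 2/3 satisfied
Row 2: (2,0)O 1/3 satisfied · (2,1)X 3/4 satisfied · (2,2)X 3/4 satisfied · (2,3)O 1/3 satisfied
Row 3: (3,0)O 1/2 satisfied · (3,1)X 2/4 satisfied · (3,2)X 3/4 satisfied · (3,3)X 2/3 satisfied
Row 4: (4,1)O 2/3 satisfied · (4,2)O 2/4 satisfied · (4,3)X 1/2 satisfied
Row 5: (5,0)O 1/2 satisfied · (5,1)O 3/4 satisfied · (5,2)O 3/3 satisfied
Row 6: (6,0)X 1/2 satisfied · (6,1)X 1/3 satisfied · (6,2)O 1/3 satisfied · (6,3)X 0/1 not
For instance (6,3) has only 0/1 same-type neighbors, below 1/4.

No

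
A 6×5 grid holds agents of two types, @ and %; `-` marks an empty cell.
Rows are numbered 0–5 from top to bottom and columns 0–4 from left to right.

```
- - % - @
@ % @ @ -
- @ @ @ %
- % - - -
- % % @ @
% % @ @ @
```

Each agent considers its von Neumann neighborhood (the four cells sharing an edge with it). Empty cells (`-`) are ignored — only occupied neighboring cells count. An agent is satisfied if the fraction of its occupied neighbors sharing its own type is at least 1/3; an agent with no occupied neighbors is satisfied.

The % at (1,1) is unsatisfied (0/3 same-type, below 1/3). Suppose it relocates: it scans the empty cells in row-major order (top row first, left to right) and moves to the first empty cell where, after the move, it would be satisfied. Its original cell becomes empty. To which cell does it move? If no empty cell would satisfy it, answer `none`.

(0,1)

Vacating (1,1). Empty cells in order:
  (0,0): 0/1 same-type → still unsatisfied.
  (0,1): 1/1 same-type → satisfied — stop here.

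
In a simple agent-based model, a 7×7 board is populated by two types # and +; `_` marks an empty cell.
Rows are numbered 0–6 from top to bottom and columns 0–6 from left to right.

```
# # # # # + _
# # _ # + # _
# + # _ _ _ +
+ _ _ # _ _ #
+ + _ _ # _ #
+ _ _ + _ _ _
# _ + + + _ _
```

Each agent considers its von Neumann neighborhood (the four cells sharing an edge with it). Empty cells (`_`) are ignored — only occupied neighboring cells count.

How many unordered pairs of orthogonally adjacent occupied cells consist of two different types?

Scan each occupied cell's neighbors to the right and below so each pair is counted once.
Row 0: #(0,0)–#(0,1)= #(0,0)–#(1,0)= #(0,1)–#(0,2)= #(0,1)–#(1,1)= #(0,2)–#(0,3)= #(0,3)–#(0,4)= #(0,3)–#(1,3)= #(0,4)–+(0,5)≠ #(0,4)–+(1,4)≠ +(0,5)–#(1,5)≠  → 3/10 unlike.
Row 1: #(1,0)–#(1,1)= #(1,0)–#(2,0)= #(1,1)–+(2,1)≠ #(1,3)–+(1,4)≠ +(1,4)–#(1,5)≠  → 3/5 unlike.
Row 2: #(2,0)–+(2,1)≠ #(2,0)–+(3,0)≠ +(2,1)–#(2,2)≠ +(2,6)–#(3,6)≠  → 4/4 unlike.
Row 3: +(3,0)–+(4,0)= #(3,6)–#(4,6)=  → 0/2 unlike.
Row 4: +(4,0)–+(4,1)= +(4,0)–+(5,0)=  → 0/2 unlike.
Row 5: +(5,0)–#(6,0)≠ +(5,3)–+(6,3)=  → 1/2 unlike.
Row 6: +(6,2)–+(6,3)= +(6,3)–+(6,4)=  → 0/2 unlike.
Total adjacent occupied pairs: 27; unlike-type pairs: 11.

11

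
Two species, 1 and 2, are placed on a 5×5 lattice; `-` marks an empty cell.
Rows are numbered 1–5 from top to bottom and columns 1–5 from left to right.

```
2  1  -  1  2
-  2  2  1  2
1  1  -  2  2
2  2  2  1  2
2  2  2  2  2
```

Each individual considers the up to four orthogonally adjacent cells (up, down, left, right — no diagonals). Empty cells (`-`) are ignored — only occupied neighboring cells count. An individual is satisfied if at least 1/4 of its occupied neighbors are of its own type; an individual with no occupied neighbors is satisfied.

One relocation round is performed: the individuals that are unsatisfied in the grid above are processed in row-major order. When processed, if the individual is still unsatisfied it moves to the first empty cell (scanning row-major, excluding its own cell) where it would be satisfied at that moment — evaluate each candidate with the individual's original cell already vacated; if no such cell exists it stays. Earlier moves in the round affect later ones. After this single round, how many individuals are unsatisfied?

0

Initially unsatisfied (in order): (1,1), (1,2), (4,4).
  (1,1) → (1,3).
  (1,2) → (1,1).
  (4,4) → (1,2).
Resulting grid:
1 1 2 1 2
- 2 2 1 2
1 1 - 2 2
2 2 2 - 2
2 2 2 2 2
All satisfied now.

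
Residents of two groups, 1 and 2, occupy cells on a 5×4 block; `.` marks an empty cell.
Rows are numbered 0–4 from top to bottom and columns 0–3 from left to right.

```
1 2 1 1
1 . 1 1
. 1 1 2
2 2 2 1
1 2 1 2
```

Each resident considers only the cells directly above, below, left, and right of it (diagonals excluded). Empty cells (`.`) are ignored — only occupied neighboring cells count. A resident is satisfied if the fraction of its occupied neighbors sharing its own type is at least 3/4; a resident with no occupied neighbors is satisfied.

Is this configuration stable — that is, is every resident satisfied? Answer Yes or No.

(0,0)1 1/2 unhappy
(0,1)2 0/2 unhappy
(0,2)1 2/3 unhappy
(0,3)1 2/2 ok
(1,0)1 1/1 ok
(1,2)1 3/3 ok
(1,3)1 2/3 unhappy
(2,1)1 1/2 unhappy
(2,2)1 2/4 unhappy
(2,3)2 0/3 unhappy
(3,0)2 1/2 unhappy
(3,1)2 3/4 ok
(3,2)2 1/4 unhappy
(3,3)1 0/3 unhappy
(4,0)1 0/2 unhappy
(4,1)2 1/3 unhappy
(4,2)1 0/3 unhappy
(4,3)2 0/2 unhappy
For instance (0,0) has only 1/2 same-type neighbors, below 3/4.

No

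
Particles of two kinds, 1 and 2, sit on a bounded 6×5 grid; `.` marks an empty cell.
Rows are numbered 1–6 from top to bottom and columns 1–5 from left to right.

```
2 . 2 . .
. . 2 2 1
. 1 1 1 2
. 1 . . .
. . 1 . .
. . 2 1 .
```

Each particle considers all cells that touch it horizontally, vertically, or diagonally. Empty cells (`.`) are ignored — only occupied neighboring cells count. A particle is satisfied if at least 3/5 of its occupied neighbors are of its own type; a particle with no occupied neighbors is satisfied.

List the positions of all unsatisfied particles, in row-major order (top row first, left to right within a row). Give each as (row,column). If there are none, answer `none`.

(1,1)2 0/0 ok
(1,3)2 2/2 ok
(2,3)2 2/5 unhappy
(2,4)2 3/6 unhappy
(2,5)1 1/3 unhappy
(3,2)1 2/3 ok
(3,3)1 3/5 ok
(3,4)1 2/5 unhappy
(3,5)2 1/3 unhappy
(4,2)1 3/3 ok
(5,3)1 2/3 ok
(6,3)2 0/2 unhappy
(6,4)1 1/2 unhappy

(2,3), (2,4), (2,5), (3,4), (3,5), (6,3), (6,4)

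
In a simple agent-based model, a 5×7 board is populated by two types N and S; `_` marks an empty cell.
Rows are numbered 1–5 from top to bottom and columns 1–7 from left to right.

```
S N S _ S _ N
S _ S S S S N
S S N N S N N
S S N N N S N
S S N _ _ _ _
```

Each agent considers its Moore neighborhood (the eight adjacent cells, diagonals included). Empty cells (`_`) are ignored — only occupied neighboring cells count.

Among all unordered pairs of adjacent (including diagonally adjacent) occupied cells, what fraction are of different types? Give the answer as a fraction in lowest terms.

29/73

Scan each occupied cell's neighbors to the right and below (and the two forward diagonals) so each pair is counted once.
Row 1: S(1,1)–N(1,2)≠ S(1,1)–S(2,1)= N(1,2)–S(1,3)≠ N(1,2)–S(2,3)≠ N(1,2)–S(2,1)≠ S(1,3)–S(2,3)= S(1,3)–S(2,4)= S(1,5)–S(2,5)= S(1,5)–S(2,6)= S(1,5)–S(2,4)= N(1,7)–N(2,7)= N(1,7)–S(2,6)≠  → 5/12 unlike.
Row 2: S(2,1)–S(3,1)= S(2,1)–S(3,2)= S(2,3)–S(2,4)= S(2,3)–N(3,3)≠ S(2,3)–N(3,4)≠ S(2,3)–S(3,2)= S(2,4)–S(2,5)= S(2,4)–N(3,4)≠ S(2,4)–S(3,5)= S(2,4)–N(3,3)≠ S(2,5)–S(2,6)= S(2,5)–S(3,5)= S(2,5)–N(3,6)≠ S(2,5)–N(3,4)≠ S(2,6)–N(2,7)≠ S(2,6)–N(3,6)≠ S(2,6)–N(3,7)≠ S(2,6)–S(3,5)= N(2,7)–N(3,7)= N(2,7)–N(3,6)=  → 9/20 unlike.
Row 3: S(3,1)–S(3,2)= S(3,1)–S(4,1)= S(3,1)–S(4,2)= S(3,2)–N(3,3)≠ S(3,2)–S(4,2)= S(3,2)–N(4,3)≠ S(3,2)–S(4,1)= N(3,3)–N(3,4)= N(3,3)–N(4,3)= N(3,3)–N(4,4)= N(3,3)–S(4,2)≠ N(3,4)–S(3,5)≠ N(3,4)–N(4,4)= N(3,4)–N(4,5)= N(3,4)–N(4,3)= S(3,5)–N(3,6)≠ S(3,5)–N(4,5)≠ S(3,5)–S(4,6)= S(3,5)–N(4,4)≠ N(3,6)–N(3,7)= N(3,6)–S(4,6)≠ N(3,6)–N(4,7)= N(3,6)–N(4,5)= N(3,7)–N(4,7)= N(3,7)–S(4,6)≠  → 9/25 unlike.
Row 4: S(4,1)–S(4,2)= S(4,1)–S(5,1)= S(4,1)–S(5,2)= S(4,2)–N(4,3)≠ S(4,2)–S(5,2)= S(4,2)–N(5,3)≠ S(4,2)–S(5,1)= N(4,3)–N(4,4)= N(4,3)–N(5,3)= N(4,3)–S(5,2)≠ N(4,4)–N(4,5)= N(4,4)–N(5,3)= N(4,5)–S(4,6)≠ S(4,6)–N(4,7)≠  → 5/14 unlike.
Row 5: S(5,1)–S(5,2)= S(5,2)–N(5,3)≠  → 1/2 unlike.
Total adjacent occupied pairs: 73; unlike-type pairs: 29.
29/73 is already in lowest terms.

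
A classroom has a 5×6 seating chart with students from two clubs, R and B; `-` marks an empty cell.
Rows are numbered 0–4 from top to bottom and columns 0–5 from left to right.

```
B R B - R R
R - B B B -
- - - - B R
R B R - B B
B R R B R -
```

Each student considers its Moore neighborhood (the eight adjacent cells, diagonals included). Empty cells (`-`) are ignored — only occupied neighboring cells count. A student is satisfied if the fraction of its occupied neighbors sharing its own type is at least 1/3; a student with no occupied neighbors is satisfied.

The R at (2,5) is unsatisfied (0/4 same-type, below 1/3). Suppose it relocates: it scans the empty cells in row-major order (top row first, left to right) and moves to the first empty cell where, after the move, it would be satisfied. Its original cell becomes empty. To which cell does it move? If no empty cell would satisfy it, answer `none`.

(1,1)

Vacating (2,5). Empty cells in order:
  (0,3): 1/5 same-type → still unsatisfied.
  (1,1): 2/5 same-type → satisfied — stop here.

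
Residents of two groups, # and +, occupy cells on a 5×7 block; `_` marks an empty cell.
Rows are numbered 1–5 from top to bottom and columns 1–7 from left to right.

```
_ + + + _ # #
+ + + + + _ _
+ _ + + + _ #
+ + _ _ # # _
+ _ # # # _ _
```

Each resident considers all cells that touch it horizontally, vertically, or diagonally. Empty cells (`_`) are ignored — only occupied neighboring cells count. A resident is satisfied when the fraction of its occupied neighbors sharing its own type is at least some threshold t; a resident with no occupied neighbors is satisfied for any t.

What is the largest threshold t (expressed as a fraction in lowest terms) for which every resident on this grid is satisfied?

1/2

Row 1: (1,2)+ 4/4 · (1,3)+ 5/5 · (1,4)+ 4/4 · (1,6)# 1/2 · (1,7)# 1/1
Row 2: (2,1)+ 3/3 · (2,2)+ 6/6 · (2,3)+ 7/7 · (2,4)+ 7/7 · (2,5)+ 4/5
Row 3: (3,1)+ 4/4 · (3,3)+ 5/5 · (3,4)+ 5/6 · (3,5)+ 3/5 · (3,7)# 1/1
Row 4: (4,1)+ 3/3 · (4,2)+ 4/5 · (4,5)# 3/5 · (4,6)# 3/4
Row 5: (5,1)+ 2/2 · (5,3)# 1/2 · (5,4)# 3/3 · (5,5)# 3/3
The smallest same-type fraction is 1/2 at (1,6), which reduces to 1/2. Any threshold above that leaves this resident unsatisfied.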